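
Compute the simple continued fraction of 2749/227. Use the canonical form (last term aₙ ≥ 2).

2749 = 12·227 + 25
227 = 9·25 + 2
25 = 12·2 + 1
2 = 2·1 + 0  (stop)
So 2749/227 = [12; 9, 12, 2].

[12; 9, 12, 2]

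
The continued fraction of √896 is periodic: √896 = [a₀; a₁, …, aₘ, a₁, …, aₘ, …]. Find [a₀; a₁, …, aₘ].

a₀ = ⌊√896⌋ = 29.
With m₀=0, d₀=1 and mₖ₊₁ = dₖaₖ − mₖ, dₖ₊₁ = (n − mₖ₊₁²)/dₖ, aₖ₊₁ = ⌊(a₀+mₖ₊₁)/dₖ₊₁⌋:
  k=1: m=29, d=55, a=1
  k=2: m=26, d=4, a=13
  k=3: m=26, d=55, a=1
  k=4: m=29, d=1, a=58
d=1 and a=2a₀=58 at k=4, so the next step gives (m, d) = (29, 55) again — its k=1 value — and the period has length 4.

[29; 1, 13, 1, 58]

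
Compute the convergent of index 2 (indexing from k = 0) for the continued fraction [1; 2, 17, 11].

Using pₖ = aₖpₖ₋₁ + pₖ₋₂, qₖ = aₖqₖ₋₁ + qₖ₋₂ (with p₋₁=1, p₋₂=0, q₋₁=0, q₋₂=1):
  k=0: a=1, p=1, q=1
  k=1: a=2, p=3, q=2
  k=2: a=17, p=52, q=35

52/35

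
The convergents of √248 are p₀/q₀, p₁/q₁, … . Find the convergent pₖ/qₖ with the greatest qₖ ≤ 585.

7937/504

√248 = [15; 1, 2, 1, 30, …] (period length 4).
Convergents:
  p_0/q_0 = 15/1
  p_1/q_1 = 16/1
  p_2/q_2 = 47/3
  p_3/q_3 = 63/4
  p_4/q_4 = 1937/123
  p_5/q_5 = 2000/127
  p_6/q_6 = 5937/377
  p_7/q_7 = 7937/504
  p_8/q_8 = 244047/15497
q_7 = 504 ≤ 585 < 15497 = q_8, so the answer is 7937/504.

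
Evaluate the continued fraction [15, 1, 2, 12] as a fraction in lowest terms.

580/37

Fold from the inside: start with 12/1.
  2 + 1/12 = 25/12
  1 + 12/25 = 37/25
  15 + 25/37 = 580/37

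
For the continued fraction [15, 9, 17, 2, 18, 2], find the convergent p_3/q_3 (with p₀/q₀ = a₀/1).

4790/317

Using pₖ = aₖpₖ₋₁ + pₖ₋₂, qₖ = aₖqₖ₋₁ + qₖ₋₂ (with p₋₁=1, p₋₂=0, q₋₁=0, q₋₂=1):
  k=0: a=15, p=15, q=1
  k=1: a=9, p=136, q=9
  k=2: a=17, p=2327, q=154
  k=3: a=2, p=4790, q=317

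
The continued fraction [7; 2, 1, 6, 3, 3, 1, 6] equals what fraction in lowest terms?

13530/1841

Using pₖ = aₖpₖ₋₁ + pₖ₋₂ and qₖ = aₖqₖ₋₁ + qₖ₋₂:
  k=0: a=7, p=7, q=1
  k=1: a=2, p=15, q=2
  k=2: a=1, p=22, q=3
  k=3: a=6, p=147, q=20
  k=4: a=3, p=463, q=63
  k=5: a=3, p=1536, q=209
  k=6: a=1, p=1999, q=272
  k=7: a=6, p=13530, q=1841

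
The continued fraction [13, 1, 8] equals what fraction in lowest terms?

125/9

Using pₖ = aₖpₖ₋₁ + pₖ₋₂ and qₖ = aₖqₖ₋₁ + qₖ₋₂:
  k=0: a=13, p=13, q=1
  k=1: a=1, p=14, q=1
  k=2: a=8, p=125, q=9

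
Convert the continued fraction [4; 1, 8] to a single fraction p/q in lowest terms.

44/9

Fold from the inside: start with 8/1.
  1 + 1/8 = 9/8
  4 + 8/9 = 44/9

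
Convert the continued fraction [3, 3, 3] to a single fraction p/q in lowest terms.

Fold from the inside: start with 3/1.
  3 + 1/3 = 10/3
  3 + 3/10 = 33/10

33/10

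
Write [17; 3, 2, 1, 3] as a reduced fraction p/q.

Fold from the inside: start with 3/1.
  1 + 1/3 = 4/3
  2 + 3/4 = 11/4
  3 + 4/11 = 37/11
  17 + 11/37 = 640/37

640/37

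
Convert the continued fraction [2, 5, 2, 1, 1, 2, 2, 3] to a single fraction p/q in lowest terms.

Using pₖ = aₖpₖ₋₁ + pₖ₋₂ and qₖ = aₖqₖ₋₁ + qₖ₋₂:
  k=0: a=2, p=2, q=1
  k=1: a=5, p=11, q=5
  k=2: a=2, p=24, q=11
  k=3: a=1, p=35, q=16
  k=4: a=1, p=59, q=27
  k=5: a=2, p=153, q=70
  k=6: a=2, p=365, q=167
  k=7: a=3, p=1248, q=571

1248/571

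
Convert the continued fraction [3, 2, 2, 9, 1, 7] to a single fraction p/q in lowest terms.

Fold from the inside: start with 7/1.
  1 + 1/7 = 8/7
  9 + 7/8 = 79/8
  2 + 8/79 = 166/79
  2 + 79/166 = 411/166
  3 + 166/411 = 1399/411

1399/411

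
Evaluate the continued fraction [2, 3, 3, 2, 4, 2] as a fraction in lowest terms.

523/227

Using pₖ = aₖpₖ₋₁ + pₖ₋₂ and qₖ = aₖqₖ₋₁ + qₖ₋₂:
  k=0: a=2, p=2, q=1
  k=1: a=3, p=7, q=3
  k=2: a=3, p=23, q=10
  k=3: a=2, p=53, q=23
  k=4: a=4, p=235, q=102
  k=5: a=2, p=523, q=227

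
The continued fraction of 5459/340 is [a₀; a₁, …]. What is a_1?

5459 = 16·340 + 19   →  a_0 = 16
340 = 17·19 + 17   →  a_1 = 17

17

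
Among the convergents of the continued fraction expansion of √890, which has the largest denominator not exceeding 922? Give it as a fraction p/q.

10710/359

√890 = [29; 1, 4, 1, 58, …] (period length 4).
Convergents:
  p_0/q_0 = 29/1
  p_1/q_1 = 30/1
  p_2/q_2 = 149/5
  p_3/q_3 = 179/6
  p_4/q_4 = 10531/353
  p_5/q_5 = 10710/359
  p_6/q_6 = 53371/1789
q_5 = 359 ≤ 922 < 1789 = q_6, so the answer is 10710/359.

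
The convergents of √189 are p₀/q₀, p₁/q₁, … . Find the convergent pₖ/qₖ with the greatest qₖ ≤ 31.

√189 = [13; 1, 2, 1, 26, …] (period length 4).
Convergents:
  p_0/q_0 = 13/1
  p_1/q_1 = 14/1
  p_2/q_2 = 41/3
  p_3/q_3 = 55/4
  p_4/q_4 = 1471/107
q_3 = 4 ≤ 31 < 107 = q_4, so the answer is 55/4.

55/4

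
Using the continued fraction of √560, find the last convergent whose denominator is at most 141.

3313/140

√560 = [23; 1, 1, 1, 46, …] (period length 4).
Convergents:
  p_0/q_0 = 23/1
  p_1/q_1 = 24/1
  p_2/q_2 = 47/2
  p_3/q_3 = 71/3
  p_4/q_4 = 3313/140
  p_5/q_5 = 3384/143
q_4 = 140 ≤ 141 < 143 = q_5, so the answer is 3313/140.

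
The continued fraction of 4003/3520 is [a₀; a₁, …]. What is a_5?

4003 = 1·3520 + 483   →  a_0 = 1
3520 = 7·483 + 139   →  a_1 = 7
483 = 3·139 + 66   →  a_2 = 3
139 = 2·66 + 7   →  a_3 = 2
66 = 9·7 + 3   →  a_4 = 9
7 = 2·3 + 1   →  a_5 = 2

2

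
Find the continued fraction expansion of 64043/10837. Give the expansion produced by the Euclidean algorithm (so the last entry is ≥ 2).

64043 = 5×10837 + 9858
10837 = 1×9858 + 979
9858 = 10×979 + 68
979 = 14×68 + 27
68 = 2×27 + 14
27 = 1×14 + 13
14 = 1×13 + 1
13 = 13×1 + 0  (stop)
So 64043/10837 = [5; 1, 10, 14, 2, 1, 1, 13].

[5; 1, 10, 14, 2, 1, 1, 13]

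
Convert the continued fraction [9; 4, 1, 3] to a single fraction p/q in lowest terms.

Using pₖ = aₖpₖ₋₁ + pₖ₋₂ and qₖ = aₖqₖ₋₁ + qₖ₋₂:
  k=0: a=9, p=9, q=1
  k=1: a=4, p=37, q=4
  k=2: a=1, p=46, q=5
  k=3: a=3, p=175, q=19

175/19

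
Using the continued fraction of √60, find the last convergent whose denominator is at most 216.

1433/185

√60 = [7; 1, 2, 1, 14, …] (period length 4).
Convergents:
  p_0/q_0 = 7/1
  p_1/q_1 = 8/1
  p_2/q_2 = 23/3
  p_3/q_3 = 31/4
  p_4/q_4 = 457/59
  p_5/q_5 = 488/63
  p_6/q_6 = 1433/185
  p_7/q_7 = 1921/248
q_6 = 185 ≤ 216 < 248 = q_7, so the answer is 1433/185.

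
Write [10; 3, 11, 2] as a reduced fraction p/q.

Fold from the inside: start with 2/1.
  11 + 1/2 = 23/2
  3 + 2/23 = 71/23
  10 + 23/71 = 733/71

733/71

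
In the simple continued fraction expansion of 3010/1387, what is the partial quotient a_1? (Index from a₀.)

5

3010 = 2·1387 + 236   →  a_0 = 2
1387 = 5·236 + 207   →  a_1 = 5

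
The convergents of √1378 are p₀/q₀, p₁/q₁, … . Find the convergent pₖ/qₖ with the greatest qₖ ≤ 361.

√1378 = [37; 8, 4, 4, 8, 74, …] (period length 5).
Convergents:
  p_0/q_0 = 37/1
  p_1/q_1 = 297/8
  p_2/q_2 = 1225/33
  p_3/q_3 = 5197/140
  p_4/q_4 = 42801/1153
q_3 = 140 ≤ 361 < 1153 = q_4, so the answer is 5197/140.

5197/140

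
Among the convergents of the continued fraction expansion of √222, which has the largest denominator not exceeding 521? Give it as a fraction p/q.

4455/299

√222 = [14; 1, 8, 1, 28, …] (period length 4).
Convergents:
  p_0/q_0 = 14/1
  p_1/q_1 = 15/1
  p_2/q_2 = 134/9
  p_3/q_3 = 149/10
  p_4/q_4 = 4306/289
  p_5/q_5 = 4455/299
  p_6/q_6 = 39946/2681
q_5 = 299 ≤ 521 < 2681 = q_6, so the answer is 4455/299.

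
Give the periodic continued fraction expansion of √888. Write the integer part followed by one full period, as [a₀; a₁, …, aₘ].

[29; 1, 3, 1, 58]

a₀ = ⌊√888⌋ = 29.
With m₀=0, d₀=1 and mₖ₊₁ = dₖaₖ − mₖ, dₖ₊₁ = (n − mₖ₊₁²)/dₖ, aₖ₊₁ = ⌊(a₀+mₖ₊₁)/dₖ₊₁⌋:
  k=1: m=29, d=47, a=1
  k=2: m=18, d=12, a=3
  k=3: m=18, d=47, a=1
  k=4: m=29, d=1, a=58
d=1 and a=2a₀=58 at k=4, so the next step gives (m, d) = (29, 47) again — its k=1 value — and the period has length 4.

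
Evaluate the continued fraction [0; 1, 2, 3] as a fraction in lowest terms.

7/10

Fold from the inside: start with 3/1.
  2 + 1/3 = 7/3
  1 + 3/7 = 10/7
  0 + 7/10 = 7/10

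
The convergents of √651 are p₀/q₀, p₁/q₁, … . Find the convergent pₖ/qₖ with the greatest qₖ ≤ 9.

51/2

√651 = [25; 1, 1, 16, 1, 1, 50, …] (period length 6).
Convergents:
  p_0/q_0 = 25/1
  p_1/q_1 = 26/1
  p_2/q_2 = 51/2
  p_3/q_3 = 842/33
q_2 = 2 ≤ 9 < 33 = q_3, so the answer is 51/2.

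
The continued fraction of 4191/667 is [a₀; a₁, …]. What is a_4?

8

4191 = 6·667 + 189   →  a_0 = 6
667 = 3·189 + 100   →  a_1 = 3
189 = 1·100 + 89   →  a_2 = 1
100 = 1·89 + 11   →  a_3 = 1
89 = 8·11 + 1   →  a_4 = 8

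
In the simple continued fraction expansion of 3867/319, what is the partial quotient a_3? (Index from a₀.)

1

3867 = 12·319 + 39   →  a_0 = 12
319 = 8·39 + 7   →  a_1 = 8
39 = 5·7 + 4   →  a_2 = 5
7 = 1·4 + 3   →  a_3 = 1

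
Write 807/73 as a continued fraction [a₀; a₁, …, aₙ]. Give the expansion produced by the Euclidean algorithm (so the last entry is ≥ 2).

[11; 18, 4]

807 = 11*73 + 4
73 = 18*4 + 1
4 = 4*1 + 0  (stop)
So 807/73 = [11; 18, 4].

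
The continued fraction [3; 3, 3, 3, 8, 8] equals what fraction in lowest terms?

Fold from the inside: start with 8/1.
  8 + 1/8 = 65/8
  3 + 8/65 = 203/65
  3 + 65/203 = 674/203
  3 + 203/674 = 2225/674
  3 + 674/2225 = 7349/2225

7349/2225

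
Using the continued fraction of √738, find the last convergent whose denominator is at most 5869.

√738 = [27; 6, 54, …] (period length 2).
Convergents:
  p_0/q_0 = 27/1
  p_1/q_1 = 163/6
  p_2/q_2 = 8829/325
  p_3/q_3 = 53137/1956
  p_4/q_4 = 2878227/105949
q_3 = 1956 ≤ 5869 < 105949 = q_4, so the answer is 53137/1956.

53137/1956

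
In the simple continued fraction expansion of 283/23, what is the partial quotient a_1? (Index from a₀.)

283 = 12·23 + 7   →  a_0 = 12
23 = 3·7 + 2   →  a_1 = 3

3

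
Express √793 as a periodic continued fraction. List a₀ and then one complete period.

a₀ = ⌊√793⌋ = 28.
With m₀=0, d₀=1 and mₖ₊₁ = dₖaₖ − mₖ, dₖ₊₁ = (n − mₖ₊₁²)/dₖ, aₖ₊₁ = ⌊(a₀+mₖ₊₁)/dₖ₊₁⌋:
  k=1: m=28, d=9, a=6
  k=2: m=26, d=13, a=4
  k=3: m=26, d=9, a=6
  k=4: m=28, d=1, a=56
d=1 and a=2a₀=56 at k=4, so the next step gives (m, d) = (28, 9) again — its k=1 value — and the period has length 4.

[28; 6, 4, 6, 56]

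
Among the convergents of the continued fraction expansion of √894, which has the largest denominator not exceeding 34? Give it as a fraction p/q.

299/10

√894 = [29; 1, 8, 1, 58, …] (period length 4).
Convergents:
  p_0/q_0 = 29/1
  p_1/q_1 = 30/1
  p_2/q_2 = 269/9
  p_3/q_3 = 299/10
  p_4/q_4 = 17611/589
q_3 = 10 ≤ 34 < 589 = q_4, so the answer is 299/10.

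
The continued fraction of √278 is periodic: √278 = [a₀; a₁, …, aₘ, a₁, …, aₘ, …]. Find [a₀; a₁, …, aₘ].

[16; 1, 2, 16, 2, 1, 32]

a₀ = ⌊√278⌋ = 16.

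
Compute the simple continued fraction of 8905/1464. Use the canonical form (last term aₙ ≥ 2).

[6; 12, 10, 12]

8905 = 6*1464 + 121
1464 = 12*121 + 12
121 = 10*12 + 1
12 = 12*1 + 0  (stop)
So 8905/1464 = [6; 12, 10, 12].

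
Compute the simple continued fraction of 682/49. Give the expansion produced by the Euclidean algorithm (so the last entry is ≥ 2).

682 = 13×49 + 45
49 = 1×45 + 4
45 = 11×4 + 1
4 = 4×1 + 0  (stop)
So 682/49 = [13; 1, 11, 4].

[13; 1, 11, 4]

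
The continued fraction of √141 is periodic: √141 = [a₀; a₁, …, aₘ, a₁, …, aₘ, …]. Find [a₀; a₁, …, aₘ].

[11; 1, 6, 1, 22]

a₀ = ⌊√141⌋ = 11.
With m₀=0, d₀=1 and mₖ₊₁ = dₖaₖ − mₖ, dₖ₊₁ = (n − mₖ₊₁²)/dₖ, aₖ₊₁ = ⌊(a₀+mₖ₊₁)/dₖ₊₁⌋:
  k=1: m=11, d=20, a=1
  k=2: m=9, d=3, a=6
  k=3: m=9, d=20, a=1
  k=4: m=11, d=1, a=22
d=1 and a=2a₀=22 at k=4, so the next step gives (m, d) = (11, 20) again — its k=1 value — and the period has length 4.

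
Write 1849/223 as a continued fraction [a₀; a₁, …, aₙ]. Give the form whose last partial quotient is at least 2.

1849 = 8×223 + 65
223 = 3×65 + 28
65 = 2×28 + 9
28 = 3×9 + 1
9 = 9×1 + 0  (stop)
So 1849/223 = [8; 3, 2, 3, 9].

[8; 3, 2, 3, 9]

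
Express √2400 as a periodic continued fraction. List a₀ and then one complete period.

[48; 1, 96]

a₀ = ⌊√2400⌋ = 48.
With m₀=0, d₀=1 and mₖ₊₁ = dₖaₖ − mₖ, dₖ₊₁ = (n − mₖ₊₁²)/dₖ, aₖ₊₁ = ⌊(a₀+mₖ₊₁)/dₖ₊₁⌋:
  k=1: m=48, d=96, a=1
  k=2: m=48, d=1, a=96
d=1 and a=2a₀=96 at k=2, so the next step gives (m, d) = (48, 96) again — its k=1 value — and the period has length 2.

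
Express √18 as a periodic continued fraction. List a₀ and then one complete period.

[4; 4, 8]

a₀ = ⌊√18⌋ = 4.
With m₀=0, d₀=1 and mₖ₊₁ = dₖaₖ − mₖ, dₖ₊₁ = (n − mₖ₊₁²)/dₖ, aₖ₊₁ = ⌊(a₀+mₖ₊₁)/dₖ₊₁⌋:
  k=1: m=4, d=2, a=4
  k=2: m=4, d=1, a=8
d=1 and a=2a₀=8 at k=2, so the next step gives (m, d) = (4, 2) again — its k=1 value — and the period has length 2.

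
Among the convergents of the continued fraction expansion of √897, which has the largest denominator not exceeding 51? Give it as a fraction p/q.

√897 = [29; 1, 18, 1, 58, …] (period length 4).
Convergents:
  p_0/q_0 = 29/1
  p_1/q_1 = 30/1
  p_2/q_2 = 569/19
  p_3/q_3 = 599/20
  p_4/q_4 = 35311/1179
q_3 = 20 ≤ 51 < 1179 = q_4, so the answer is 599/20.

599/20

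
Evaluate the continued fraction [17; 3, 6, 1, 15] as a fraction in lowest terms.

6044/349

Using pₖ = aₖpₖ₋₁ + pₖ₋₂ and qₖ = aₖqₖ₋₁ + qₖ₋₂:
  k=0: a=17, p=17, q=1
  k=1: a=3, p=52, q=3
  k=2: a=6, p=329, q=19
  k=3: a=1, p=381, q=22
  k=4: a=15, p=6044, q=349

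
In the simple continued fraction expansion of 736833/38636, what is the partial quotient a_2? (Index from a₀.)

18

736833 = 19·38636 + 2749   →  a_0 = 19
38636 = 14·2749 + 150   →  a_1 = 14
2749 = 18·150 + 49   →  a_2 = 18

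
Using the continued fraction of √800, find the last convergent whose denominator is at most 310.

√800 = [28; 3, 1, 1, 13, 1, 1, 3, 56, …] (period length 8).
Convergents:
  p_0/q_0 = 28/1
  p_1/q_1 = 85/3
  p_2/q_2 = 113/4
  p_3/q_3 = 198/7
  p_4/q_4 = 2687/95
  p_5/q_5 = 2885/102
  p_6/q_6 = 5572/197
  p_7/q_7 = 19601/693
q_6 = 197 ≤ 310 < 693 = q_7, so the answer is 5572/197.

5572/197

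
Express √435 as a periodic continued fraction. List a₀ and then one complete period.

a₀ = ⌊√435⌋ = 20.
With m₀=0, d₀=1 and mₖ₊₁ = dₖaₖ − mₖ, dₖ₊₁ = (n − mₖ₊₁²)/dₖ, aₖ₊₁ = ⌊(a₀+mₖ₊₁)/dₖ₊₁⌋:
  k=1: m=20, d=35, a=1
  k=2: m=15, d=6, a=5
  k=3: m=15, d=35, a=1
  k=4: m=20, d=1, a=40
d=1 and a=2a₀=40 at k=4, so the next step gives (m, d) = (20, 35) again — its k=1 value — and the period has length 4.

[20; 1, 5, 1, 40]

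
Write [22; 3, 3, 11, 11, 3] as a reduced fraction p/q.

Fold from the inside: start with 3/1.
  11 + 1/3 = 34/3
  11 + 3/34 = 377/34
  3 + 34/377 = 1165/377
  3 + 377/1165 = 3872/1165
  22 + 1165/3872 = 86349/3872

86349/3872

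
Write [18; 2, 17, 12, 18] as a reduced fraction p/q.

Using pₖ = aₖpₖ₋₁ + pₖ₋₂ and qₖ = aₖqₖ₋₁ + qₖ₋₂:
  k=0: a=18, p=18, q=1
  k=1: a=2, p=37, q=2
  k=2: a=17, p=647, q=35
  k=3: a=12, p=7801, q=422
  k=4: a=18, p=141065, q=7631

141065/7631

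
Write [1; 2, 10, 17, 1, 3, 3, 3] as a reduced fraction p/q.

Fold from the inside: start with 3/1.
  3 + 1/3 = 10/3
  3 + 3/10 = 33/10
  1 + 10/33 = 43/33
  17 + 33/43 = 764/43
  10 + 43/764 = 7683/764
  2 + 764/7683 = 16130/7683
  1 + 7683/16130 = 23813/16130

23813/16130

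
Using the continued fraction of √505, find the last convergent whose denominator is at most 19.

√505 = [22; 2, 8, 2, 44, …] (period length 4).
Convergents:
  p_0/q_0 = 22/1
  p_1/q_1 = 45/2
  p_2/q_2 = 382/17
  p_3/q_3 = 809/36
q_2 = 17 ≤ 19 < 36 = q_3, so the answer is 382/17.

382/17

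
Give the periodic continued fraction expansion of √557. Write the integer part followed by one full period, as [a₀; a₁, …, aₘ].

[23; 1, 1, 1, 1, 46]

a₀ = ⌊√557⌋ = 23.
With m₀=0, d₀=1 and mₖ₊₁ = dₖaₖ − mₖ, dₖ₊₁ = (n − mₖ₊₁²)/dₖ, aₖ₊₁ = ⌊(a₀+mₖ₊₁)/dₖ₊₁⌋:
  k=1: m=23, d=28, a=1
  k=2: m=5, d=19, a=1
  k=3: m=14, d=19, a=1
  k=4: m=5, d=28, a=1
  k=5: m=23, d=1, a=46
d=1 and a=2a₀=46 at k=5, so the next step gives (m, d) = (23, 28) again — its k=1 value — and the period has length 5.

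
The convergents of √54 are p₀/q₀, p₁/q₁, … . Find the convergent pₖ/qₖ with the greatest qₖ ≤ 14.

22/3

√54 = [7; 2, 1, 6, 1, 2, 14, …] (period length 6).
Convergents:
  p_0/q_0 = 7/1
  p_1/q_1 = 15/2
  p_2/q_2 = 22/3
  p_3/q_3 = 147/20
q_2 = 3 ≤ 14 < 20 = q_3, so the answer is 22/3.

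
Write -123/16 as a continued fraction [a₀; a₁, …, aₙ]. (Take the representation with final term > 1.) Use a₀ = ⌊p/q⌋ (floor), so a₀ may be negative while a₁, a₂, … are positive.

[-8; 3, 5]

-123 = -8*16 + 5
16 = 3*5 + 1
5 = 5*1 + 0  (stop)
So -123/16 = [-8; 3, 5].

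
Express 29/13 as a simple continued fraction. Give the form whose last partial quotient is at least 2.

29 = 2·13 + 3
13 = 4·3 + 1
3 = 3·1 + 0  (stop)
So 29/13 = [2; 4, 3].

[2; 4, 3]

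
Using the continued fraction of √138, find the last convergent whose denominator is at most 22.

47/4

√138 = [11; 1, 2, 1, 22, …] (period length 4).
Convergents:
  p_0/q_0 = 11/1
  p_1/q_1 = 12/1
  p_2/q_2 = 35/3
  p_3/q_3 = 47/4
  p_4/q_4 = 1069/91
q_3 = 4 ≤ 22 < 91 = q_4, so the answer is 47/4.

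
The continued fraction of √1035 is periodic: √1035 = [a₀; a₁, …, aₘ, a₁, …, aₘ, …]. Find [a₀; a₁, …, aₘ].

[32; 5, 1, 5, 64]

a₀ = ⌊√1035⌋ = 32.
With m₀=0, d₀=1 and mₖ₊₁ = dₖaₖ − mₖ, dₖ₊₁ = (n − mₖ₊₁²)/dₖ, aₖ₊₁ = ⌊(a₀+mₖ₊₁)/dₖ₊₁⌋:
  k=1: m=32, d=11, a=5
  k=2: m=23, d=46, a=1
  k=3: m=23, d=11, a=5
  k=4: m=32, d=1, a=64
d=1 and a=2a₀=64 at k=4, so the next step gives (m, d) = (32, 11) again — its k=1 value — and the period has length 4.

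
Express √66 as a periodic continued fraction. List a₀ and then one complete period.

a₀ = ⌊√66⌋ = 8.
With m₀=0, d₀=1 and mₖ₊₁ = dₖaₖ − mₖ, dₖ₊₁ = (n − mₖ₊₁²)/dₖ, aₖ₊₁ = ⌊(a₀+mₖ₊₁)/dₖ₊₁⌋:
  k=1: m=8, d=2, a=8
  k=2: m=8, d=1, a=16
d=1 and a=2a₀=16 at k=2, so the next step gives (m, d) = (8, 2) again — its k=1 value — and the period has length 2.

[8; 8, 16]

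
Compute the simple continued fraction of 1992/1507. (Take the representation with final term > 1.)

1992 = 1·1507 + 485
1507 = 3·485 + 52
485 = 9·52 + 17
52 = 3·17 + 1
17 = 17·1 + 0  (stop)
So 1992/1507 = [1; 3, 9, 3, 17].

[1; 3, 9, 3, 17]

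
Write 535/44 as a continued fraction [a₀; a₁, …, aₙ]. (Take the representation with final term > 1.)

[12; 6, 3, 2]

535 = 12×44 + 7
44 = 6×7 + 2
7 = 3×2 + 1
2 = 2×1 + 0  (stop)
So 535/44 = [12; 6, 3, 2].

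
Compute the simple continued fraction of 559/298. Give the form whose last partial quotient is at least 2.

[1; 1, 7, 18, 2]

559 = 1×298 + 261
298 = 1×261 + 37
261 = 7×37 + 2
37 = 18×2 + 1
2 = 2×1 + 0  (stop)
So 559/298 = [1; 1, 7, 18, 2].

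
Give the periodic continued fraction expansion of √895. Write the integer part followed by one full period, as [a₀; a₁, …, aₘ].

a₀ = ⌊√895⌋ = 29.
With m₀=0, d₀=1 and mₖ₊₁ = dₖaₖ − mₖ, dₖ₊₁ = (n − mₖ₊₁²)/dₖ, aₖ₊₁ = ⌊(a₀+mₖ₊₁)/dₖ₊₁⌋:
  k=1: m=29, d=54, a=1
  k=2: m=25, d=5, a=10
  k=3: m=25, d=54, a=1
  k=4: m=29, d=1, a=58
d=1 and a=2a₀=58 at k=4, so the next step gives (m, d) = (29, 54) again — its k=1 value — and the period has length 4.

[29; 1, 10, 1, 58]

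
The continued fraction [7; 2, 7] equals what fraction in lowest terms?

Using pₖ = aₖpₖ₋₁ + pₖ₋₂ and qₖ = aₖqₖ₋₁ + qₖ₋₂:
  k=0: a=7, p=7, q=1
  k=1: a=2, p=15, q=2
  k=2: a=7, p=112, q=15

112/15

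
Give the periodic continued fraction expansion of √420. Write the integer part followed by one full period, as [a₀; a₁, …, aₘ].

a₀ = ⌊√420⌋ = 20.
With m₀=0, d₀=1 and mₖ₊₁ = dₖaₖ − mₖ, dₖ₊₁ = (n − mₖ₊₁²)/dₖ, aₖ₊₁ = ⌊(a₀+mₖ₊₁)/dₖ₊₁⌋:
  k=1: m=20, d=20, a=2
  k=2: m=20, d=1, a=40
d=1 and a=2a₀=40 at k=2, so the next step gives (m, d) = (20, 20) again — its k=1 value — and the period has length 2.

[20; 2, 40]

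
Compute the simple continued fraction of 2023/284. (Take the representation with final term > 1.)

[7; 8, 8, 1, 3]

2023 = 7×284 + 35
284 = 8×35 + 4
35 = 8×4 + 3
4 = 1×3 + 1
3 = 3×1 + 0  (stop)
So 2023/284 = [7; 8, 8, 1, 3].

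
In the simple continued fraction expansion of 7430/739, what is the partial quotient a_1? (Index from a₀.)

18

7430 = 10·739 + 40   →  a_0 = 10
739 = 18·40 + 19   →  a_1 = 18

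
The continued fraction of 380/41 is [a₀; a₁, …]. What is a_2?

380 = 9·41 + 11   →  a_0 = 9
41 = 3·11 + 8   →  a_1 = 3
11 = 1·8 + 3   →  a_2 = 1

1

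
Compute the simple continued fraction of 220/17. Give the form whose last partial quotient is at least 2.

220 = 12×17 + 16
17 = 1×16 + 1
16 = 16×1 + 0  (stop)
So 220/17 = [12; 1, 16].

[12; 1, 16]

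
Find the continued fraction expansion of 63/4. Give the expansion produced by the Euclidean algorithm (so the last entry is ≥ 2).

[15; 1, 3]

63 = 15·4 + 3
4 = 1·3 + 1
3 = 3·1 + 0  (stop)
So 63/4 = [15; 1, 3].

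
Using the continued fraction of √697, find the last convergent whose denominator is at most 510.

√697 = [26; 2, 2, 52, …] (period length 3).
Convergents:
  p_0/q_0 = 26/1
  p_1/q_1 = 53/2
  p_2/q_2 = 132/5
  p_3/q_3 = 6917/262
  p_4/q_4 = 13966/529
q_3 = 262 ≤ 510 < 529 = q_4, so the answer is 6917/262.

6917/262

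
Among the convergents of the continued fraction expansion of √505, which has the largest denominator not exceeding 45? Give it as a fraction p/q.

√505 = [22; 2, 8, 2, 44, …] (period length 4).
Convergents:
  p_0/q_0 = 22/1
  p_1/q_1 = 45/2
  p_2/q_2 = 382/17
  p_3/q_3 = 809/36
  p_4/q_4 = 35978/1601
q_3 = 36 ≤ 45 < 1601 = q_4, so the answer is 809/36.

809/36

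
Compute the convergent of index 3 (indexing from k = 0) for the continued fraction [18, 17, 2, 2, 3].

1571/87

Using pₖ = aₖpₖ₋₁ + pₖ₋₂, qₖ = aₖqₖ₋₁ + qₖ₋₂ (with p₋₁=1, p₋₂=0, q₋₁=0, q₋₂=1):
  k=0: a=18, p=18, q=1
  k=1: a=17, p=307, q=17
  k=2: a=2, p=632, q=35
  k=3: a=2, p=1571, q=87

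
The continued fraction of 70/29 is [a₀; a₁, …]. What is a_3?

70 = 2·29 + 12   →  a_0 = 2
29 = 2·12 + 5   →  a_1 = 2
12 = 2·5 + 2   →  a_2 = 2
5 = 2·2 + 1   →  a_3 = 2

2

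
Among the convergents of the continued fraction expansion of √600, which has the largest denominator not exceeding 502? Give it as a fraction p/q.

√600 = [24; 2, 48, …] (period length 2).
Convergents:
  p_0/q_0 = 24/1
  p_1/q_1 = 49/2
  p_2/q_2 = 2376/97
  p_3/q_3 = 4801/196
  p_4/q_4 = 232824/9505
q_3 = 196 ≤ 502 < 9505 = q_4, so the answer is 4801/196.

4801/196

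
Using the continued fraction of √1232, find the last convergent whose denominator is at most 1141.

24605/701

√1232 = [35; 10, 70, …] (period length 2).
Convergents:
  p_0/q_0 = 35/1
  p_1/q_1 = 351/10
  p_2/q_2 = 24605/701
  p_3/q_3 = 246401/7020
q_2 = 701 ≤ 1141 < 7020 = q_3, so the answer is 24605/701.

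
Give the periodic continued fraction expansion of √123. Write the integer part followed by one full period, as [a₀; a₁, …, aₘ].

[11; 11, 22]

a₀ = ⌊√123⌋ = 11.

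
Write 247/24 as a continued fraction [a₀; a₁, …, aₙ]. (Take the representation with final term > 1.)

247 = 10·24 + 7
24 = 3·7 + 3
7 = 2·3 + 1
3 = 3·1 + 0  (stop)
So 247/24 = [10; 3, 2, 3].

[10; 3, 2, 3]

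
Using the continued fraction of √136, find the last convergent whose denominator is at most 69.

√136 = [11; 1, 1, 1, 22, …] (period length 4).
Convergents:
  p_0/q_0 = 11/1
  p_1/q_1 = 12/1
  p_2/q_2 = 23/2
  p_3/q_3 = 35/3
  p_4/q_4 = 793/68
  p_5/q_5 = 828/71
q_4 = 68 ≤ 69 < 71 = q_5, so the answer is 793/68.

793/68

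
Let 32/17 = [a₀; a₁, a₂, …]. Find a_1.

32 = 1·17 + 15   →  a_0 = 1
17 = 1·15 + 2   →  a_1 = 1

1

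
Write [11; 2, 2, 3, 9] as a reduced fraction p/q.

Fold from the inside: start with 9/1.
  3 + 1/9 = 28/9
  2 + 9/28 = 65/28
  2 + 28/65 = 158/65
  11 + 65/158 = 1803/158

1803/158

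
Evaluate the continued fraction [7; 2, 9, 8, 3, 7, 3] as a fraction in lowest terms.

Fold from the inside: start with 3/1.
  7 + 1/3 = 22/3
  3 + 3/22 = 69/22
  8 + 22/69 = 574/69
  9 + 69/574 = 5235/574
  2 + 574/5235 = 11044/5235
  7 + 5235/11044 = 82543/11044

82543/11044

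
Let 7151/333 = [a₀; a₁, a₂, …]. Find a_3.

7151 = 21·333 + 158   →  a_0 = 21
333 = 2·158 + 17   →  a_1 = 2
158 = 9·17 + 5   →  a_2 = 9
17 = 3·5 + 2   →  a_3 = 3

3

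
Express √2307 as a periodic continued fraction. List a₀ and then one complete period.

[48; 32, 96]

a₀ = ⌊√2307⌋ = 48.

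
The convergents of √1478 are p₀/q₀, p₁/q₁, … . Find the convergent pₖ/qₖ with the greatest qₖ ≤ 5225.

√1478 = [38; 2, 4, 38, 4, 2, 76, …] (period length 6).
Convergents:
  p_0/q_0 = 38/1
  p_1/q_1 = 77/2
  p_2/q_2 = 346/9
  p_3/q_3 = 13225/344
  p_4/q_4 = 53246/1385
  p_5/q_5 = 119717/3114
  p_6/q_6 = 9151738/238049
q_5 = 3114 ≤ 5225 < 238049 = q_6, so the answer is 119717/3114.

119717/3114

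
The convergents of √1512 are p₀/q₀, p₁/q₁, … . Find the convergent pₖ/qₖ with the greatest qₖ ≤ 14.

√1512 = [38; 1, 7, 1, 1, 1, 7, 1, 76, …] (period length 8).
Convergents:
  p_0/q_0 = 38/1
  p_1/q_1 = 39/1
  p_2/q_2 = 311/8
  p_3/q_3 = 350/9
  p_4/q_4 = 661/17
q_3 = 9 ≤ 14 < 17 = q_4, so the answer is 350/9.

350/9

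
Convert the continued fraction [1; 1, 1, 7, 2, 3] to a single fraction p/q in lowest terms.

170/111

Using pₖ = aₖpₖ₋₁ + pₖ₋₂ and qₖ = aₖqₖ₋₁ + qₖ₋₂:
  k=0: a=1, p=1, q=1
  k=1: a=1, p=2, q=1
  k=2: a=1, p=3, q=2
  k=3: a=7, p=23, q=15
  k=4: a=2, p=49, q=32
  k=5: a=3, p=170, q=111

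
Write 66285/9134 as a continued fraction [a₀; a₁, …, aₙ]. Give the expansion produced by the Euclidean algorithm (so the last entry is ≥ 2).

66285 = 7·9134 + 2347
9134 = 3·2347 + 2093
2347 = 1·2093 + 254
2093 = 8·254 + 61
254 = 4·61 + 10
61 = 6·10 + 1
10 = 10·1 + 0  (stop)
So 66285/9134 = [7; 3, 1, 8, 4, 6, 10].

[7; 3, 1, 8, 4, 6, 10]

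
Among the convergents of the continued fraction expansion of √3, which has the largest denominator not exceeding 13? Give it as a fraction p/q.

19/11

√3 = [1; 1, 2, …] (period length 2).
Convergents:
  p_0/q_0 = 1/1
  p_1/q_1 = 2/1
  p_2/q_2 = 5/3
  p_3/q_3 = 7/4
  p_4/q_4 = 19/11
  p_5/q_5 = 26/15
q_4 = 11 ≤ 13 < 15 = q_5, so the answer is 19/11.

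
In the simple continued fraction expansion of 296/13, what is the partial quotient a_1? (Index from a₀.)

1

296 = 22·13 + 10   →  a_0 = 22
13 = 1·10 + 3   →  a_1 = 1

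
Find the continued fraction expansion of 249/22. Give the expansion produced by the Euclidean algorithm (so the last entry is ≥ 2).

249 = 11*22 + 7
22 = 3*7 + 1
7 = 7*1 + 0  (stop)
So 249/22 = [11; 3, 7].

[11; 3, 7]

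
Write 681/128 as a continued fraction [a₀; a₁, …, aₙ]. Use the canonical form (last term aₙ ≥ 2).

681 = 5×128 + 41
128 = 3×41 + 5
41 = 8×5 + 1
5 = 5×1 + 0  (stop)
So 681/128 = [5; 3, 8, 5].

[5; 3, 8, 5]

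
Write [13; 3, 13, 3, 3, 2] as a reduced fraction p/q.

Fold from the inside: start with 2/1.
  3 + 1/2 = 7/2
  3 + 2/7 = 23/7
  13 + 7/23 = 306/23
  3 + 23/306 = 941/306
  13 + 306/941 = 12539/941

12539/941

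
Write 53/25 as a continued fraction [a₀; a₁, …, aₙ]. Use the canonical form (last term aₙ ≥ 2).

53 = 2×25 + 3
25 = 8×3 + 1
3 = 3×1 + 0  (stop)
So 53/25 = [2; 8, 3].

[2; 8, 3]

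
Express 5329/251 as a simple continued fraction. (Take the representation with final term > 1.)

[21; 4, 3, 19]

5329 = 21·251 + 58
251 = 4·58 + 19
58 = 3·19 + 1
19 = 19·1 + 0  (stop)
So 5329/251 = [21; 4, 3, 19].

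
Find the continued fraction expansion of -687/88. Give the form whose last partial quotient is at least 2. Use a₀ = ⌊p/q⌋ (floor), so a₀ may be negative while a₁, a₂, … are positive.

[-8; 5, 5, 1, 2]

-687 = -8*88 + 17
88 = 5*17 + 3
17 = 5*3 + 2
3 = 1*2 + 1
2 = 2*1 + 0  (stop)
So -687/88 = [-8; 5, 5, 1, 2].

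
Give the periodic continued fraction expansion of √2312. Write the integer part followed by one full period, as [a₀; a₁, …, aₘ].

[48; 12, 96]

a₀ = ⌊√2312⌋ = 48.
With m₀=0, d₀=1 and mₖ₊₁ = dₖaₖ − mₖ, dₖ₊₁ = (n − mₖ₊₁²)/dₖ, aₖ₊₁ = ⌊(a₀+mₖ₊₁)/dₖ₊₁⌋:
  k=1: m=48, d=8, a=12
  k=2: m=48, d=1, a=96
d=1 and a=2a₀=96 at k=2, so the next step gives (m, d) = (48, 8) again — its k=1 value — and the period has length 2.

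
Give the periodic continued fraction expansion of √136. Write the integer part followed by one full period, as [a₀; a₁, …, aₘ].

[11; 1, 1, 1, 22]

a₀ = ⌊√136⌋ = 11.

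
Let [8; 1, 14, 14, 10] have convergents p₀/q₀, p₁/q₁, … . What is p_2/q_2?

Using pₖ = aₖpₖ₋₁ + pₖ₋₂, qₖ = aₖqₖ₋₁ + qₖ₋₂ (with p₋₁=1, p₋₂=0, q₋₁=0, q₋₂=1):
  k=0: a=8, p=8, q=1
  k=1: a=1, p=9, q=1
  k=2: a=14, p=134, q=15

134/15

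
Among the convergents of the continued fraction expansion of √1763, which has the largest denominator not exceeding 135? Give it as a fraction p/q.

3527/84

√1763 = [41; 1, 82, …] (period length 2).
Convergents:
  p_0/q_0 = 41/1
  p_1/q_1 = 42/1
  p_2/q_2 = 3485/83
  p_3/q_3 = 3527/84
  p_4/q_4 = 292699/6971
q_3 = 84 ≤ 135 < 6971 = q_4, so the answer is 3527/84.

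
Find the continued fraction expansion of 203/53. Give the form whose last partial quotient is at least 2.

203 = 3·53 + 44
53 = 1·44 + 9
44 = 4·9 + 8
9 = 1·8 + 1
8 = 8·1 + 0  (stop)
So 203/53 = [3; 1, 4, 1, 8].

[3; 1, 4, 1, 8]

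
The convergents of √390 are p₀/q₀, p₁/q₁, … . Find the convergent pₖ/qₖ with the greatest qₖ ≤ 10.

√390 = [19; 1, 2, 1, 38, …] (period length 4).
Convergents:
  p_0/q_0 = 19/1
  p_1/q_1 = 20/1
  p_2/q_2 = 59/3
  p_3/q_3 = 79/4
  p_4/q_4 = 3061/155
q_3 = 4 ≤ 10 < 155 = q_4, so the answer is 79/4.

79/4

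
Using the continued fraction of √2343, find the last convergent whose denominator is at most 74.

2033/42

√2343 = [48; 2, 2, 8, 2, 2, 96, …] (period length 6).
Convergents:
  p_0/q_0 = 48/1
  p_1/q_1 = 97/2
  p_2/q_2 = 242/5
  p_3/q_3 = 2033/42
  p_4/q_4 = 4308/89
q_3 = 42 ≤ 74 < 89 = q_4, so the answer is 2033/42.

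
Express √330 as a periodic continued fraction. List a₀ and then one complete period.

[18; 6, 36]

a₀ = ⌊√330⌋ = 18.
With m₀=0, d₀=1 and mₖ₊₁ = dₖaₖ − mₖ, dₖ₊₁ = (n − mₖ₊₁²)/dₖ, aₖ₊₁ = ⌊(a₀+mₖ₊₁)/dₖ₊₁⌋:
  k=1: m=18, d=6, a=6
  k=2: m=18, d=1, a=36
d=1 and a=2a₀=36 at k=2, so the next step gives (m, d) = (18, 6) again — its k=1 value — and the period has length 2.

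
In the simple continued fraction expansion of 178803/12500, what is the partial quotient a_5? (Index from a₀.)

10

178803 = 14·12500 + 3803   →  a_0 = 14
12500 = 3·3803 + 1091   →  a_1 = 3
3803 = 3·1091 + 530   →  a_2 = 3
1091 = 2·530 + 31   →  a_3 = 2
530 = 17·31 + 3   →  a_4 = 17
31 = 10·3 + 1   →  a_5 = 10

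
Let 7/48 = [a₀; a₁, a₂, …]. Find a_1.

6

7 = 0·48 + 7   →  a_0 = 0
48 = 6·7 + 6   →  a_1 = 6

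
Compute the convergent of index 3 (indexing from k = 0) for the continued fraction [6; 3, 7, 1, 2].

158/25

Using pₖ = aₖpₖ₋₁ + pₖ₋₂, qₖ = aₖqₖ₋₁ + qₖ₋₂ (with p₋₁=1, p₋₂=0, q₋₁=0, q₋₂=1):
  k=0: a=6, p=6, q=1
  k=1: a=3, p=19, q=3
  k=2: a=7, p=139, q=22
  k=3: a=1, p=158, q=25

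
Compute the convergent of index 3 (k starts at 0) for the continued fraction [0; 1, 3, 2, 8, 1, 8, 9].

7/9

Using pₖ = aₖpₖ₋₁ + pₖ₋₂, qₖ = aₖqₖ₋₁ + qₖ₋₂ (with p₋₁=1, p₋₂=0, q₋₁=0, q₋₂=1):
  k=0: a=0, p=0, q=1
  k=1: a=1, p=1, q=1
  k=2: a=3, p=3, q=4
  k=3: a=2, p=7, q=9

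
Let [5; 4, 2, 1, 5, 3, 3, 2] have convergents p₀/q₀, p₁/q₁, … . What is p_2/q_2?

47/9

Using pₖ = aₖpₖ₋₁ + pₖ₋₂, qₖ = aₖqₖ₋₁ + qₖ₋₂ (with p₋₁=1, p₋₂=0, q₋₁=0, q₋₂=1):
  k=0: a=5, p=5, q=1
  k=1: a=4, p=21, q=4
  k=2: a=2, p=47, q=9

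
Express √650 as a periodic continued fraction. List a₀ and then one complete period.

[25; 2, 50]

a₀ = ⌊√650⌋ = 25.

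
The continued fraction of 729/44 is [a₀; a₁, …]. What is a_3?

729 = 16·44 + 25   →  a_0 = 16
44 = 1·25 + 19   →  a_1 = 1
25 = 1·19 + 6   →  a_2 = 1
19 = 3·6 + 1   →  a_3 = 3

3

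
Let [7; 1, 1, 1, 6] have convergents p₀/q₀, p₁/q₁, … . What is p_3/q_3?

Using pₖ = aₖpₖ₋₁ + pₖ₋₂, qₖ = aₖqₖ₋₁ + qₖ₋₂ (with p₋₁=1, p₋₂=0, q₋₁=0, q₋₂=1):
  k=0: a=7, p=7, q=1
  k=1: a=1, p=8, q=1
  k=2: a=1, p=15, q=2
  k=3: a=1, p=23, q=3

23/3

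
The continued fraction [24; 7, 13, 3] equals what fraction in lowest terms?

6832/283

Using pₖ = aₖpₖ₋₁ + pₖ₋₂ and qₖ = aₖqₖ₋₁ + qₖ₋₂:
  k=0: a=24, p=24, q=1
  k=1: a=7, p=169, q=7
  k=2: a=13, p=2221, q=92
  k=3: a=3, p=6832, q=283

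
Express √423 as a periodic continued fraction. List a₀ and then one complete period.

[20; 1, 1, 3, 4, 3, 1, 1, 40]

a₀ = ⌊√423⌋ = 20.
With m₀=0, d₀=1 and mₖ₊₁ = dₖaₖ − mₖ, dₖ₊₁ = (n − mₖ₊₁²)/dₖ, aₖ₊₁ = ⌊(a₀+mₖ₊₁)/dₖ₊₁⌋:
  k=1: m=20, d=23, a=1
  k=2: m=3, d=18, a=1
  k=3: m=15, d=11, a=3
  k=4: m=18, d=9, a=4
  k=5: m=18, d=11, a=3
  k=6: m=15, d=18, a=1
  k=7: m=3, d=23, a=1
  k=8: m=20, d=1, a=40
d=1 and a=2a₀=40 at k=8, so the next step gives (m, d) = (20, 23) again — its k=1 value — and the period has length 8.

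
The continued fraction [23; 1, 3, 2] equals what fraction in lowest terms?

Fold from the inside: start with 2/1.
  3 + 1/2 = 7/2
  1 + 2/7 = 9/7
  23 + 7/9 = 214/9

214/9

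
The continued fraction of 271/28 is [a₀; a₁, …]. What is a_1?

271 = 9·28 + 19   →  a_0 = 9
28 = 1·19 + 9   →  a_1 = 1

1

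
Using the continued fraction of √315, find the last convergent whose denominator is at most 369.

√315 = [17; 1, 2, 1, 34, …] (period length 4).
Convergents:
  p_0/q_0 = 17/1
  p_1/q_1 = 18/1
  p_2/q_2 = 53/3
  p_3/q_3 = 71/4
  p_4/q_4 = 2467/139
  p_5/q_5 = 2538/143
  p_6/q_6 = 7543/425
q_5 = 143 ≤ 369 < 425 = q_6, so the answer is 2538/143.

2538/143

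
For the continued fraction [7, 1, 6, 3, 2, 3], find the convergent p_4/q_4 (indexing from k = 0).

401/51

Using pₖ = aₖpₖ₋₁ + pₖ₋₂, qₖ = aₖqₖ₋₁ + qₖ₋₂ (with p₋₁=1, p₋₂=0, q₋₁=0, q₋₂=1):
  k=0: a=7, p=7, q=1
  k=1: a=1, p=8, q=1
  k=2: a=6, p=55, q=7
  k=3: a=3, p=173, q=22
  k=4: a=2, p=401, q=51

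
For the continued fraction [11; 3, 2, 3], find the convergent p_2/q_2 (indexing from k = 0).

79/7

Using pₖ = aₖpₖ₋₁ + pₖ₋₂, qₖ = aₖqₖ₋₁ + qₖ₋₂ (with p₋₁=1, p₋₂=0, q₋₁=0, q₋₂=1):
  k=0: a=11, p=11, q=1
  k=1: a=3, p=34, q=3
  k=2: a=2, p=79, q=7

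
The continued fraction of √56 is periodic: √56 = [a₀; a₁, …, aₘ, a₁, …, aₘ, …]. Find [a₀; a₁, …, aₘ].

a₀ = ⌊√56⌋ = 7.

[7; 2, 14]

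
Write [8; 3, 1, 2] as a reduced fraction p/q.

Fold from the inside: start with 2/1.
  1 + 1/2 = 3/2
  3 + 2/3 = 11/3
  8 + 3/11 = 91/11

91/11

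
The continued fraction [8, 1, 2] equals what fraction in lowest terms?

26/3

Using pₖ = aₖpₖ₋₁ + pₖ₋₂ and qₖ = aₖqₖ₋₁ + qₖ₋₂:
  k=0: a=8, p=8, q=1
  k=1: a=1, p=9, q=1
  k=2: a=2, p=26, q=3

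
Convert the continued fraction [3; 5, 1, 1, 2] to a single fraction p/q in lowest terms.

Using pₖ = aₖpₖ₋₁ + pₖ₋₂ and qₖ = aₖqₖ₋₁ + qₖ₋₂:
  k=0: a=3, p=3, q=1
  k=1: a=5, p=16, q=5
  k=2: a=1, p=19, q=6
  k=3: a=1, p=35, q=11
  k=4: a=2, p=89, q=28

89/28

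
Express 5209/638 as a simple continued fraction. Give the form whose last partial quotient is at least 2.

5209 = 8×638 + 105
638 = 6×105 + 8
105 = 13×8 + 1
8 = 8×1 + 0  (stop)
So 5209/638 = [8; 6, 13, 8].

[8; 6, 13, 8]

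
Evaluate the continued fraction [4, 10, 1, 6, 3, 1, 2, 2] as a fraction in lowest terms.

8401/2053

Using pₖ = aₖpₖ₋₁ + pₖ₋₂ and qₖ = aₖqₖ₋₁ + qₖ₋₂:
  k=0: a=4, p=4, q=1
  k=1: a=10, p=41, q=10
  k=2: a=1, p=45, q=11
  k=3: a=6, p=311, q=76
  k=4: a=3, p=978, q=239
  k=5: a=1, p=1289, q=315
  k=6: a=2, p=3556, q=869
  k=7: a=2, p=8401, q=2053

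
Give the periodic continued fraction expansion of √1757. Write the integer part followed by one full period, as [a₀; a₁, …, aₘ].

a₀ = ⌊√1757⌋ = 41.
With m₀=0, d₀=1 and mₖ₊₁ = dₖaₖ − mₖ, dₖ₊₁ = (n − mₖ₊₁²)/dₖ, aₖ₊₁ = ⌊(a₀+mₖ₊₁)/dₖ₊₁⌋:
  k=1: m=41, d=76, a=1
  k=2: m=35, d=7, a=10
  k=3: m=35, d=76, a=1
  k=4: m=41, d=1, a=82
d=1 and a=2a₀=82 at k=4, so the next step gives (m, d) = (41, 76) again — its k=1 value — and the period has length 4.

[41; 1, 10, 1, 82]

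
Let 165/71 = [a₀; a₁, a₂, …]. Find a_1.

165 = 2·71 + 23   →  a_0 = 2
71 = 3·23 + 2   →  a_1 = 3

3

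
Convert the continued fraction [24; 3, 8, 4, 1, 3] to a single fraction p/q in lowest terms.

11844/487

Fold from the inside: start with 3/1.
  1 + 1/3 = 4/3
  4 + 3/4 = 19/4
  8 + 4/19 = 156/19
  3 + 19/156 = 487/156
  24 + 156/487 = 11844/487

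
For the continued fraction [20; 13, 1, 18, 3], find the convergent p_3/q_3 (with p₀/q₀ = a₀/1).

5319/265

Using pₖ = aₖpₖ₋₁ + pₖ₋₂, qₖ = aₖqₖ₋₁ + qₖ₋₂ (with p₋₁=1, p₋₂=0, q₋₁=0, q₋₂=1):
  k=0: a=20, p=20, q=1
  k=1: a=13, p=261, q=13
  k=2: a=1, p=281, q=14
  k=3: a=18, p=5319, q=265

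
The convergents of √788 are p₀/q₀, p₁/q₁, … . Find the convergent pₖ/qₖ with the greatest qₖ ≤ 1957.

22036/785

√788 = [28; 14, 56, …] (period length 2).
Convergents:
  p_0/q_0 = 28/1
  p_1/q_1 = 393/14
  p_2/q_2 = 22036/785
  p_3/q_3 = 308897/11004
q_2 = 785 ≤ 1957 < 11004 = q_3, so the answer is 22036/785.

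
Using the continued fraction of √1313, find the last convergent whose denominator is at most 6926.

178604/4929

√1313 = [36; 4, 4, 72, …] (period length 3).
Convergents:
  p_0/q_0 = 36/1
  p_1/q_1 = 145/4
  p_2/q_2 = 616/17
  p_3/q_3 = 44497/1228
  p_4/q_4 = 178604/4929
  p_5/q_5 = 758913/20944
q_4 = 4929 ≤ 6926 < 20944 = q_5, so the answer is 178604/4929.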